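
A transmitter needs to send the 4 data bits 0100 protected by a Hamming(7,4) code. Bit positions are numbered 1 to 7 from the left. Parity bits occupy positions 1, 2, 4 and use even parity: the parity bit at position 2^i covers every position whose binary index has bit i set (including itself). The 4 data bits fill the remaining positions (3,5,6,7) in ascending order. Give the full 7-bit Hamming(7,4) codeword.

1001100

Place data bits at non-power-of-two positions: b3=0, b5=1, b6=0, b7=0.
p1 = XOR of data positions {3,5,7} = 0⊕1⊕0 = 1
p2 = XOR of data positions {3,6,7} = 0⊕0⊕0 = 0
p4 = XOR of data positions {5,6,7} = 1⊕0⊕0 = 1
Codeword b1..b7 = 1001100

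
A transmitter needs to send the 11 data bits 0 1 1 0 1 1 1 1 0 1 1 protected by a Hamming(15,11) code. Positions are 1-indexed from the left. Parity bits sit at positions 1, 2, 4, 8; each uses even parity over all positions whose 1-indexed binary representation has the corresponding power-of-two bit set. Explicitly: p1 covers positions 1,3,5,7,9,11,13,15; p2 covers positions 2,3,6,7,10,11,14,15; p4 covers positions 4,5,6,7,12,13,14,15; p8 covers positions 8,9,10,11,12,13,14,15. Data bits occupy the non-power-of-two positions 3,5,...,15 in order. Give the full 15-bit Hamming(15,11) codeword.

Place data bits at non-power-of-two positions: b3=0, b5=1, b6=1, b7=0, b9=1, b10=1, b11=1, b12=1, b13=0, b14=1, b15=1.
p1 = XOR of data positions {3,5,7,9,11,13,15} = 0⊕1⊕0⊕1⊕1⊕0⊕1 = 0
p2 = XOR of data positions {3,6,7,10,11,14,15} = 0⊕1⊕0⊕1⊕1⊕1⊕1 = 1
p4 = XOR of data positions {5,6,7,12,13,14,15} = 1⊕1⊕0⊕1⊕0⊕1⊕1 = 1
p8 = XOR of data positions {9,10,11,12,13,14,15} = 1⊕1⊕1⊕1⊕0⊕1⊕1 = 0
Codeword b1..b15 = 010111001111011

010111001111011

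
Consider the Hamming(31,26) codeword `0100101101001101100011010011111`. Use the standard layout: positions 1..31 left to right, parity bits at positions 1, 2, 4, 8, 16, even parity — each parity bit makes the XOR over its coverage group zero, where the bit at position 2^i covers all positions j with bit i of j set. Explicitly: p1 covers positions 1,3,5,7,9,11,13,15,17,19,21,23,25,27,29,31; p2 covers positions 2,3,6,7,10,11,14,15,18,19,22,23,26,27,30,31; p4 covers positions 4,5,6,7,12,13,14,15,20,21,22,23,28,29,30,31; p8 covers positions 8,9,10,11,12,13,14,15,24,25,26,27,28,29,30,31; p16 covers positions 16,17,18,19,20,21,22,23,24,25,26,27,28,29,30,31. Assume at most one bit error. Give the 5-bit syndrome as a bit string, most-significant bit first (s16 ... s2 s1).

s1: b1⊕b3⊕b5⊕b7⊕b9⊕b11⊕b13⊕b15⊕b17⊕b19⊕b21⊕b23⊕b25⊕b27⊕b29⊕b31 = 0⊕0⊕1⊕1⊕0⊕0⊕1⊕0⊕1⊕0⊕1⊕0⊕0⊕1⊕1⊕1 = 0
s2: b2⊕b3⊕b6⊕b7⊕b10⊕b11⊕b14⊕b15⊕b18⊕b19⊕b22⊕b23⊕b26⊕b27⊕b30⊕b31 = 1⊕0⊕0⊕1⊕1⊕0⊕1⊕0⊕0⊕0⊕1⊕0⊕0⊕1⊕1⊕1 = 0
s4: b4⊕b5⊕b6⊕b7⊕b12⊕b13⊕b14⊕b15⊕b20⊕b21⊕b22⊕b23⊕b28⊕b29⊕b30⊕b31 = 0⊕1⊕0⊕1⊕0⊕1⊕1⊕0⊕0⊕1⊕1⊕0⊕1⊕1⊕1⊕1 = 0
s8: b8⊕b9⊕b10⊕b11⊕b12⊕b13⊕b14⊕b15⊕b24⊕b25⊕b26⊕b27⊕b28⊕b29⊕b30⊕b31 = 1⊕0⊕1⊕0⊕0⊕1⊕1⊕0⊕1⊕0⊕0⊕1⊕1⊕1⊕1⊕1 = 0
s16: b16⊕b17⊕b18⊕b19⊕b20⊕b21⊕b22⊕b23⊕b24⊕b25⊕b26⊕b27⊕b28⊕b29⊕b30⊕b31 = 1⊕1⊕0⊕0⊕0⊕1⊕1⊕0⊕1⊕0⊕0⊕1⊕1⊕1⊕1⊕1 = 0
Syndrome (s16...s1) = 00000 → position 0 (no error).

00000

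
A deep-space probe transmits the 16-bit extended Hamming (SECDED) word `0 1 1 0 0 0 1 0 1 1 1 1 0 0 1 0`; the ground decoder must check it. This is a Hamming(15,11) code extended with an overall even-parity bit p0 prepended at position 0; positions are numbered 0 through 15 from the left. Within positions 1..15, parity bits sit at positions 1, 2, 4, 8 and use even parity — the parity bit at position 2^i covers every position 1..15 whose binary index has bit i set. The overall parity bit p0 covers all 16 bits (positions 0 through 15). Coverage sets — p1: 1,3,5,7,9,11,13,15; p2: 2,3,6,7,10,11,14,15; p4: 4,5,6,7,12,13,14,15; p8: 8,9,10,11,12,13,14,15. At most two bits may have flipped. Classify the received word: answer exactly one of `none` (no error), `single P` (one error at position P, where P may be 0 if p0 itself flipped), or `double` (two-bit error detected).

s1: b1⊕b3⊕b5⊕b7⊕b9⊕b11⊕b13⊕b15 = 1⊕0⊕0⊕0⊕1⊕1⊕0⊕0 = 1
s2: b2⊕b3⊕b6⊕b7⊕b10⊕b11⊕b14⊕b15 = 1⊕0⊕1⊕0⊕1⊕1⊕1⊕0 = 1
s4: b4⊕b5⊕b6⊕b7⊕b12⊕b13⊕b14⊕b15 = 0⊕0⊕1⊕0⊕0⊕0⊕1⊕0 = 0
s8: b8⊕b9⊕b10⊕b11⊕b12⊕b13⊕b14⊕b15 = 1⊕1⊕1⊕1⊕0⊕0⊕1⊕0 = 1
Syndrome (s8...s1) = 1011 → position 11.
Overall parity (XOR of all 16 bits, including p0): 0⊕1⊕1⊕0⊕0⊕0⊕1⊕0⊕1⊕1⊕1⊕1⊕0⊕0⊕1⊕0 = 0
Overall=0, syndrome position=11 → double-bit error detected (uncorrectable).

double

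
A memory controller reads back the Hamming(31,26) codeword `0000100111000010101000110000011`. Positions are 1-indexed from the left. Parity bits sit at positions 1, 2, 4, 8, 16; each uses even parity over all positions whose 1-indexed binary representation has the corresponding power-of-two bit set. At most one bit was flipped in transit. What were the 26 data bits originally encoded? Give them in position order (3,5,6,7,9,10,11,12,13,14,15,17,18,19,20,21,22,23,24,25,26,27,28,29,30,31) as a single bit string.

01001100101101000110000011

s1: b1⊕b3⊕b5⊕b7⊕b9⊕b11⊕b13⊕b15⊕b17⊕b19⊕b21⊕b23⊕b25⊕b27⊕b29⊕b31 = 0⊕0⊕1⊕0⊕1⊕0⊕0⊕1⊕1⊕1⊕0⊕1⊕0⊕0⊕0⊕1 = 1
s2: b2⊕b3⊕b6⊕b7⊕b10⊕b11⊕b14⊕b15⊕b18⊕b19⊕b22⊕b23⊕b26⊕b27⊕b30⊕b31 = 0⊕0⊕0⊕0⊕1⊕0⊕0⊕1⊕0⊕1⊕0⊕1⊕0⊕0⊕1⊕1 = 0
s4: b4⊕b5⊕b6⊕b7⊕b12⊕b13⊕b14⊕b15⊕b20⊕b21⊕b22⊕b23⊕b28⊕b29⊕b30⊕b31 = 0⊕1⊕0⊕0⊕0⊕0⊕0⊕1⊕0⊕0⊕0⊕1⊕0⊕0⊕1⊕1 = 1
s8: b8⊕b9⊕b10⊕b11⊕b12⊕b13⊕b14⊕b15⊕b24⊕b25⊕b26⊕b27⊕b28⊕b29⊕b30⊕b31 = 1⊕1⊕1⊕0⊕0⊕0⊕0⊕1⊕1⊕0⊕0⊕0⊕0⊕0⊕1⊕1 = 1
s16: b16⊕b17⊕b18⊕b19⊕b20⊕b21⊕b22⊕b23⊕b24⊕b25⊕b26⊕b27⊕b28⊕b29⊕b30⊕b31 = 0⊕1⊕0⊕1⊕0⊕0⊕0⊕1⊕1⊕0⊕0⊕0⊕0⊕0⊕1⊕1 = 0
Syndrome (s16...s1) = 01101 → position 13.
Flip bit 13: corrected codeword = 0000100111001010101000110000011
Data bits at positions 3,5,6,7,9,10,11,12,13,14,15,17,18,19,20,21,22,23,24,25,26,27,28,29,30,31: 01001100101101000110000011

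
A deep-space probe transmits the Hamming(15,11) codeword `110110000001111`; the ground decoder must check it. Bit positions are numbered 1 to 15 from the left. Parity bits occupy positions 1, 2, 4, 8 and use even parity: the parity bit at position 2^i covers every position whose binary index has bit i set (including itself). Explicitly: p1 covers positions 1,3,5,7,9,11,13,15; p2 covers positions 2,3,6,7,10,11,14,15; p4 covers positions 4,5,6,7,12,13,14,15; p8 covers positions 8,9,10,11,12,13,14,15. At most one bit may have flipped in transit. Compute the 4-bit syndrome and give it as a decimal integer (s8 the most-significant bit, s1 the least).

2

s1: b1⊕b3⊕b5⊕b7⊕b9⊕b11⊕b13⊕b15 = 1⊕0⊕1⊕0⊕0⊕0⊕1⊕1 = 0
s2: b2⊕b3⊕b6⊕b7⊕b10⊕b11⊕b14⊕b15 = 1⊕0⊕0⊕0⊕0⊕0⊕1⊕1 = 1
s4: b4⊕b5⊕b6⊕b7⊕b12⊕b13⊕b14⊕b15 = 1⊕1⊕0⊕0⊕1⊕1⊕1⊕1 = 0
s8: b8⊕b9⊕b10⊕b11⊕b12⊕b13⊕b14⊕b15 = 0⊕0⊕0⊕0⊕1⊕1⊕1⊕1 = 0
Syndrome (s8...s1) = 0010 → position 2.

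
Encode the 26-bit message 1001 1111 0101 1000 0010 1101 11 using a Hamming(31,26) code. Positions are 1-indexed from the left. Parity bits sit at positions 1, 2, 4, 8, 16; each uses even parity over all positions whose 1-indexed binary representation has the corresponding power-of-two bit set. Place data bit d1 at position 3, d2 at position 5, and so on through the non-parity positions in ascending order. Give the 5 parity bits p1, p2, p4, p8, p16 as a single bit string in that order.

Place data bits at non-power-of-two positions: b3=1, b5=0, b6=0, b7=1, b9=1, b10=1, b11=1, b12=1, b13=0, b14=1, b15=0, b17=1, b18=1, b19=0, b20=0, b21=0, b22=0, b23=0, b24=1, b25=0, b26=1, b27=1, b28=0, b29=1, b30=1, b31=1.
p1 = XOR of data positions {3,5,7,9,11,13,15,17,19,21,23,25,27,29,31} = 1⊕0⊕1⊕1⊕1⊕0⊕0⊕1⊕0⊕0⊕0⊕0⊕1⊕1⊕1 = 0
p2 = XOR of data positions {3,6,7,10,11,14,15,18,19,22,23,26,27,30,31} = 1⊕0⊕1⊕1⊕1⊕1⊕0⊕1⊕0⊕0⊕0⊕1⊕1⊕1⊕1 = 0
p4 = XOR of data positions {5,6,7,12,13,14,15,20,21,22,23,28,29,30,31} = 0⊕0⊕1⊕1⊕0⊕1⊕0⊕0⊕0⊕0⊕0⊕0⊕1⊕1⊕1 = 0
p8 = XOR of data positions {9,10,11,12,13,14,15,24,25,26,27,28,29,30,31} = 1⊕1⊕1⊕1⊕0⊕1⊕0⊕1⊕0⊕1⊕1⊕0⊕1⊕1⊕1 = 1
p16 = XOR of data positions {17,18,19,20,21,22,23,24,25,26,27,28,29,30,31} = 1⊕1⊕0⊕0⊕0⊕0⊕0⊕1⊕0⊕1⊕1⊕0⊕1⊕1⊕1 = 0
Parity bits p1,p2,p4,p8,p16 = 00010

00010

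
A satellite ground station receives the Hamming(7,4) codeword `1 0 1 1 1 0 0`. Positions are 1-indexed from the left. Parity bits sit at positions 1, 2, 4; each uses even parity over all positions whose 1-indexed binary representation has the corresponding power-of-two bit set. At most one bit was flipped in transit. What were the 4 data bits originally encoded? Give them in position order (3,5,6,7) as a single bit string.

s1: b1⊕b3⊕b5⊕b7 = 1⊕1⊕1⊕0 = 1
s2: b2⊕b3⊕b6⊕b7 = 0⊕1⊕0⊕0 = 1
s4: b4⊕b5⊕b6⊕b7 = 1⊕1⊕0⊕0 = 0
Syndrome (s4...s1) = 011 → position 3.
Flip bit 3: corrected codeword = 1001100
Data bits at positions 3,5,6,7: 0100

0100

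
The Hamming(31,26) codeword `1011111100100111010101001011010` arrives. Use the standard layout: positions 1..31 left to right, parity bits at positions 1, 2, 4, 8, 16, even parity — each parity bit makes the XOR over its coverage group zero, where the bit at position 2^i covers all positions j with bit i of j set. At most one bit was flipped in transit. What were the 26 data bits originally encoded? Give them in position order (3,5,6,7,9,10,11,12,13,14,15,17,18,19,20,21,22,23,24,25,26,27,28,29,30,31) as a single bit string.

11110010011010101001011010

s1: b1⊕b3⊕b5⊕b7⊕b9⊕b11⊕b13⊕b15⊕b17⊕b19⊕b21⊕b23⊕b25⊕b27⊕b29⊕b31 = 1⊕1⊕1⊕1⊕0⊕1⊕0⊕1⊕0⊕0⊕0⊕0⊕1⊕1⊕0⊕0 = 0
s2: b2⊕b3⊕b6⊕b7⊕b10⊕b11⊕b14⊕b15⊕b18⊕b19⊕b22⊕b23⊕b26⊕b27⊕b30⊕b31 = 0⊕1⊕1⊕1⊕0⊕1⊕1⊕1⊕1⊕0⊕1⊕0⊕0⊕1⊕1⊕0 = 0
s4: b4⊕b5⊕b6⊕b7⊕b12⊕b13⊕b14⊕b15⊕b20⊕b21⊕b22⊕b23⊕b28⊕b29⊕b30⊕b31 = 1⊕1⊕1⊕1⊕0⊕0⊕1⊕1⊕1⊕0⊕1⊕0⊕1⊕0⊕1⊕0 = 0
s8: b8⊕b9⊕b10⊕b11⊕b12⊕b13⊕b14⊕b15⊕b24⊕b25⊕b26⊕b27⊕b28⊕b29⊕b30⊕b31 = 1⊕0⊕0⊕1⊕0⊕0⊕1⊕1⊕0⊕1⊕0⊕1⊕1⊕0⊕1⊕0 = 0
s16: b16⊕b17⊕b18⊕b19⊕b20⊕b21⊕b22⊕b23⊕b24⊕b25⊕b26⊕b27⊕b28⊕b29⊕b30⊕b31 = 1⊕0⊕1⊕0⊕1⊕0⊕1⊕0⊕0⊕1⊕0⊕1⊕1⊕0⊕1⊕0 = 0
Syndrome (s16...s1) = 00000 → position 0 (no error).
No correction needed.
Data bits at positions 3,5,6,7,9,10,11,12,13,14,15,17,18,19,20,21,22,23,24,25,26,27,28,29,30,31: 11110010011010101001011010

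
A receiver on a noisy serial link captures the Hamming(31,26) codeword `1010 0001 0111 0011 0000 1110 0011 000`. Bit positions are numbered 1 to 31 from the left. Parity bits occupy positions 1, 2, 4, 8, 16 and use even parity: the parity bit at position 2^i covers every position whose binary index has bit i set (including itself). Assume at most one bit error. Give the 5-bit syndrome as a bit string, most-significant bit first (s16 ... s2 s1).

s1: b1⊕b3⊕b5⊕b7⊕b9⊕b11⊕b13⊕b15⊕b17⊕b19⊕b21⊕b23⊕b25⊕b27⊕b29⊕b31 = 1⊕1⊕0⊕0⊕0⊕1⊕0⊕1⊕0⊕0⊕1⊕1⊕0⊕1⊕0⊕0 = 1
s2: b2⊕b3⊕b6⊕b7⊕b10⊕b11⊕b14⊕b15⊕b18⊕b19⊕b22⊕b23⊕b26⊕b27⊕b30⊕b31 = 0⊕1⊕0⊕0⊕1⊕1⊕0⊕1⊕0⊕0⊕1⊕1⊕0⊕1⊕0⊕0 = 1
s4: b4⊕b5⊕b6⊕b7⊕b12⊕b13⊕b14⊕b15⊕b20⊕b21⊕b22⊕b23⊕b28⊕b29⊕b30⊕b31 = 0⊕0⊕0⊕0⊕1⊕0⊕0⊕1⊕0⊕1⊕1⊕1⊕1⊕0⊕0⊕0 = 0
s8: b8⊕b9⊕b10⊕b11⊕b12⊕b13⊕b14⊕b15⊕b24⊕b25⊕b26⊕b27⊕b28⊕b29⊕b30⊕b31 = 1⊕0⊕1⊕1⊕1⊕0⊕0⊕1⊕0⊕0⊕0⊕1⊕1⊕0⊕0⊕0 = 1
s16: b16⊕b17⊕b18⊕b19⊕b20⊕b21⊕b22⊕b23⊕b24⊕b25⊕b26⊕b27⊕b28⊕b29⊕b30⊕b31 = 1⊕0⊕0⊕0⊕0⊕1⊕1⊕1⊕0⊕0⊕0⊕1⊕1⊕0⊕0⊕0 = 0
Syndrome (s16...s1) = 01011 → position 11.

01011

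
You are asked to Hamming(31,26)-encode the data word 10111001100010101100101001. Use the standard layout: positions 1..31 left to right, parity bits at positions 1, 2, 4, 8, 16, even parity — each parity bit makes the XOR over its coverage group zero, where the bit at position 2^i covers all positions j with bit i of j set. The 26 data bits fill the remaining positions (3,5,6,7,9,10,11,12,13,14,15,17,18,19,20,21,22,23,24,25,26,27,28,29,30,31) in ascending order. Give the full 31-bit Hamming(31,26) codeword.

Place data bits at non-power-of-two positions: b3=1, b5=0, b6=1, b7=1, b9=1, b10=0, b11=0, b12=1, b13=1, b14=0, b15=0, b17=0, b18=1, b19=0, b20=1, b21=0, b22=1, b23=1, b24=0, b25=0, b26=1, b27=0, b28=1, b29=0, b30=0, b31=1.
p1 = XOR of data positions {3,5,7,9,11,13,15,17,19,21,23,25,27,29,31} = 1⊕0⊕1⊕1⊕0⊕1⊕0⊕0⊕0⊕0⊕1⊕0⊕0⊕0⊕1 = 0
p2 = XOR of data positions {3,6,7,10,11,14,15,18,19,22,23,26,27,30,31} = 1⊕1⊕1⊕0⊕0⊕0⊕0⊕1⊕0⊕1⊕1⊕1⊕0⊕0⊕1 = 0
p4 = XOR of data positions {5,6,7,12,13,14,15,20,21,22,23,28,29,30,31} = 0⊕1⊕1⊕1⊕1⊕0⊕0⊕1⊕0⊕1⊕1⊕1⊕0⊕0⊕1 = 1
p8 = XOR of data positions {9,10,11,12,13,14,15,24,25,26,27,28,29,30,31} = 1⊕0⊕0⊕1⊕1⊕0⊕0⊕0⊕0⊕1⊕0⊕1⊕0⊕0⊕1 = 0
p16 = XOR of data positions {17,18,19,20,21,22,23,24,25,26,27,28,29,30,31} = 0⊕1⊕0⊕1⊕0⊕1⊕1⊕0⊕0⊕1⊕0⊕1⊕0⊕0⊕1 = 1
Codeword b1..b31 = 0011011010011001010101100101001

0011011010011001010101100101001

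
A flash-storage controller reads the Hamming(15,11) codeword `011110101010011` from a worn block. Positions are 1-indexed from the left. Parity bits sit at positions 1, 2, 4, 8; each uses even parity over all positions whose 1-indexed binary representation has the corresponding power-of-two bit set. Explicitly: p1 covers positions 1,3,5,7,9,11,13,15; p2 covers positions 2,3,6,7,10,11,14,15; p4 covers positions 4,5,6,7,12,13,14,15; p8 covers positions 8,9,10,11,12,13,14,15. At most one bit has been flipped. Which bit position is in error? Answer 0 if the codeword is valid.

s1: b1⊕b3⊕b5⊕b7⊕b9⊕b11⊕b13⊕b15 = 0⊕1⊕1⊕1⊕1⊕1⊕0⊕1 = 0
s2: b2⊕b3⊕b6⊕b7⊕b10⊕b11⊕b14⊕b15 = 1⊕1⊕0⊕1⊕0⊕1⊕1⊕1 = 0
s4: b4⊕b5⊕b6⊕b7⊕b12⊕b13⊕b14⊕b15 = 1⊕1⊕0⊕1⊕0⊕0⊕1⊕1 = 1
s8: b8⊕b9⊕b10⊕b11⊕b12⊕b13⊕b14⊕b15 = 0⊕1⊕0⊕1⊕0⊕0⊕1⊕1 = 0
Syndrome (s8...s1) = 0100 → position 4.

4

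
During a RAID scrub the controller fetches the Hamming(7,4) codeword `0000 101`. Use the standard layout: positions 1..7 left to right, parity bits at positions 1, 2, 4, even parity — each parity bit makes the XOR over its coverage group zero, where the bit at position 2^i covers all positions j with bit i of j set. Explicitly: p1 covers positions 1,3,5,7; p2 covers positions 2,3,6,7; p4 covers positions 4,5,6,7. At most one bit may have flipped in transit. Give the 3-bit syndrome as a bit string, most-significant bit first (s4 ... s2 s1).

s1: b1⊕b3⊕b5⊕b7 = 0⊕0⊕1⊕1 = 0
s2: b2⊕b3⊕b6⊕b7 = 0⊕0⊕0⊕1 = 1
s4: b4⊕b5⊕b6⊕b7 = 0⊕1⊕0⊕1 = 0
Syndrome (s4...s1) = 010 → position 2.

010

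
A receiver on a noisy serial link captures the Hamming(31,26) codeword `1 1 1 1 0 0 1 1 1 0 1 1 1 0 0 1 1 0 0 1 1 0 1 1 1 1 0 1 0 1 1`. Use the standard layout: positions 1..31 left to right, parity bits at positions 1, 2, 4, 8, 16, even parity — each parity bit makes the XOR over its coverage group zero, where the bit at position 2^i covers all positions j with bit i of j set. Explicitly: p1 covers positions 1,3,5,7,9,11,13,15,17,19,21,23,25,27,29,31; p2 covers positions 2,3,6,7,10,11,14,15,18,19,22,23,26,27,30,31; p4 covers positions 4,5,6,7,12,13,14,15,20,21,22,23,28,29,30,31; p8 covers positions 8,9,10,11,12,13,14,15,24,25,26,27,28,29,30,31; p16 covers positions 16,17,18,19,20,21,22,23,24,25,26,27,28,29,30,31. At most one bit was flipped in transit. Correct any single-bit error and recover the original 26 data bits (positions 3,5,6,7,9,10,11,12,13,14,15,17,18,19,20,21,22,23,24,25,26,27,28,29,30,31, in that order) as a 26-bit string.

10011011100100110110101011

s1: b1⊕b3⊕b5⊕b7⊕b9⊕b11⊕b13⊕b15⊕b17⊕b19⊕b21⊕b23⊕b25⊕b27⊕b29⊕b31 = 1⊕1⊕0⊕1⊕1⊕1⊕1⊕0⊕1⊕0⊕1⊕1⊕1⊕0⊕0⊕1 = 1
s2: b2⊕b3⊕b6⊕b7⊕b10⊕b11⊕b14⊕b15⊕b18⊕b19⊕b22⊕b23⊕b26⊕b27⊕b30⊕b31 = 1⊕1⊕0⊕1⊕0⊕1⊕0⊕0⊕0⊕0⊕0⊕1⊕1⊕0⊕1⊕1 = 0
s4: b4⊕b5⊕b6⊕b7⊕b12⊕b13⊕b14⊕b15⊕b20⊕b21⊕b22⊕b23⊕b28⊕b29⊕b30⊕b31 = 1⊕0⊕0⊕1⊕1⊕1⊕0⊕0⊕1⊕1⊕0⊕1⊕1⊕0⊕1⊕1 = 0
s8: b8⊕b9⊕b10⊕b11⊕b12⊕b13⊕b14⊕b15⊕b24⊕b25⊕b26⊕b27⊕b28⊕b29⊕b30⊕b31 = 1⊕1⊕0⊕1⊕1⊕1⊕0⊕0⊕1⊕1⊕1⊕0⊕1⊕0⊕1⊕1 = 1
s16: b16⊕b17⊕b18⊕b19⊕b20⊕b21⊕b22⊕b23⊕b24⊕b25⊕b26⊕b27⊕b28⊕b29⊕b30⊕b31 = 1⊕1⊕0⊕0⊕1⊕1⊕0⊕1⊕1⊕1⊕1⊕0⊕1⊕0⊕1⊕1 = 1
Syndrome (s16...s1) = 11001 → position 25.
Flip bit 25: corrected codeword = 1111001110111001100110110101011
Data bits at positions 3,5,6,7,9,10,11,12,13,14,15,17,18,19,20,21,22,23,24,25,26,27,28,29,30,31: 10011011100100110110101011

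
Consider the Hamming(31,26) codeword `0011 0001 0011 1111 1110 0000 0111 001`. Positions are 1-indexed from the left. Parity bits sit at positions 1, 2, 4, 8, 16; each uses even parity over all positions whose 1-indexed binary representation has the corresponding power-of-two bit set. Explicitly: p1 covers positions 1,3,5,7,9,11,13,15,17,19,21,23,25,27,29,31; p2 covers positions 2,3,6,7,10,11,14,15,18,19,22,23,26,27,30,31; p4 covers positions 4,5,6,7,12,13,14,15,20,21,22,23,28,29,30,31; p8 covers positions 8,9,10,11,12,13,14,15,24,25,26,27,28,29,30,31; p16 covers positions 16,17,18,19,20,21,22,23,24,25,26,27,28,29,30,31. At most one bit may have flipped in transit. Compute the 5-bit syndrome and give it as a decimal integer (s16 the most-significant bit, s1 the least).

s1: b1⊕b3⊕b5⊕b7⊕b9⊕b11⊕b13⊕b15⊕b17⊕b19⊕b21⊕b23⊕b25⊕b27⊕b29⊕b31 = 0⊕1⊕0⊕0⊕0⊕1⊕1⊕1⊕1⊕1⊕0⊕0⊕0⊕1⊕0⊕1 = 0
s2: b2⊕b3⊕b6⊕b7⊕b10⊕b11⊕b14⊕b15⊕b18⊕b19⊕b22⊕b23⊕b26⊕b27⊕b30⊕b31 = 0⊕1⊕0⊕0⊕0⊕1⊕1⊕1⊕1⊕1⊕0⊕0⊕1⊕1⊕0⊕1 = 1
s4: b4⊕b5⊕b6⊕b7⊕b12⊕b13⊕b14⊕b15⊕b20⊕b21⊕b22⊕b23⊕b28⊕b29⊕b30⊕b31 = 1⊕0⊕0⊕0⊕1⊕1⊕1⊕1⊕0⊕0⊕0⊕0⊕1⊕0⊕0⊕1 = 1
s8: b8⊕b9⊕b10⊕b11⊕b12⊕b13⊕b14⊕b15⊕b24⊕b25⊕b26⊕b27⊕b28⊕b29⊕b30⊕b31 = 1⊕0⊕0⊕1⊕1⊕1⊕1⊕1⊕0⊕0⊕1⊕1⊕1⊕0⊕0⊕1 = 0
s16: b16⊕b17⊕b18⊕b19⊕b20⊕b21⊕b22⊕b23⊕b24⊕b25⊕b26⊕b27⊕b28⊕b29⊕b30⊕b31 = 1⊕1⊕1⊕1⊕0⊕0⊕0⊕0⊕0⊕0⊕1⊕1⊕1⊕0⊕0⊕1 = 0
Syndrome (s16...s1) = 00110 → position 6.

6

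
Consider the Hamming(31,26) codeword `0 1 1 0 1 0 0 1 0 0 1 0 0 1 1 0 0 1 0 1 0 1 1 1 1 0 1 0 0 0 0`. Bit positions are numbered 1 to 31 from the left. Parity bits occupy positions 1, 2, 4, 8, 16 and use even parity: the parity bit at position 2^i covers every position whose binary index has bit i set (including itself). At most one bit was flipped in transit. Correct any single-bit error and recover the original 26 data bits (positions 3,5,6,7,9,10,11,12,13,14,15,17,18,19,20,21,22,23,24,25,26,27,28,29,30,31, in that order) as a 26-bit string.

11000010011010101111000000

s1: b1⊕b3⊕b5⊕b7⊕b9⊕b11⊕b13⊕b15⊕b17⊕b19⊕b21⊕b23⊕b25⊕b27⊕b29⊕b31 = 0⊕1⊕1⊕0⊕0⊕1⊕0⊕1⊕0⊕0⊕0⊕1⊕1⊕1⊕0⊕0 = 1
s2: b2⊕b3⊕b6⊕b7⊕b10⊕b11⊕b14⊕b15⊕b18⊕b19⊕b22⊕b23⊕b26⊕b27⊕b30⊕b31 = 1⊕1⊕0⊕0⊕0⊕1⊕1⊕1⊕1⊕0⊕1⊕1⊕0⊕1⊕0⊕0 = 1
s4: b4⊕b5⊕b6⊕b7⊕b12⊕b13⊕b14⊕b15⊕b20⊕b21⊕b22⊕b23⊕b28⊕b29⊕b30⊕b31 = 0⊕1⊕0⊕0⊕0⊕0⊕1⊕1⊕1⊕0⊕1⊕1⊕0⊕0⊕0⊕0 = 0
s8: b8⊕b9⊕b10⊕b11⊕b12⊕b13⊕b14⊕b15⊕b24⊕b25⊕b26⊕b27⊕b28⊕b29⊕b30⊕b31 = 1⊕0⊕0⊕1⊕0⊕0⊕1⊕1⊕1⊕1⊕0⊕1⊕0⊕0⊕0⊕0 = 1
s16: b16⊕b17⊕b18⊕b19⊕b20⊕b21⊕b22⊕b23⊕b24⊕b25⊕b26⊕b27⊕b28⊕b29⊕b30⊕b31 = 0⊕0⊕1⊕0⊕1⊕0⊕1⊕1⊕1⊕1⊕0⊕1⊕0⊕0⊕0⊕0 = 1
Syndrome (s16...s1) = 11011 → position 27.
Flip bit 27: corrected codeword = 0110100100100110010101111000000
Data bits at positions 3,5,6,7,9,10,11,12,13,14,15,17,18,19,20,21,22,23,24,25,26,27,28,29,30,31: 11000010011010101111000000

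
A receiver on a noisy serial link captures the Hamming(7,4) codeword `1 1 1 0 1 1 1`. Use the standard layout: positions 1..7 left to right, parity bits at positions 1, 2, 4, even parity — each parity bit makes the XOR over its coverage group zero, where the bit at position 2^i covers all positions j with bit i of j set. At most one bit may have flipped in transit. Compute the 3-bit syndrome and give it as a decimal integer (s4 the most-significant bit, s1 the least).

4

s1: b1⊕b3⊕b5⊕b7 = 1⊕1⊕1⊕1 = 0
s2: b2⊕b3⊕b6⊕b7 = 1⊕1⊕1⊕1 = 0
s4: b4⊕b5⊕b6⊕b7 = 0⊕1⊕1⊕1 = 1
Syndrome (s4...s1) = 100 → position 4.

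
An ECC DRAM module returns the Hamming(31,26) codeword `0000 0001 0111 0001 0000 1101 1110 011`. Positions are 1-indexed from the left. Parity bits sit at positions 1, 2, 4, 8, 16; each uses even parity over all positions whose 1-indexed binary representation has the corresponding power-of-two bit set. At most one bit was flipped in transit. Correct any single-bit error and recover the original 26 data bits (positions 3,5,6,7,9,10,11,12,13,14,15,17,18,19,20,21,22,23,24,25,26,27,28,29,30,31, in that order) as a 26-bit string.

s1: b1⊕b3⊕b5⊕b7⊕b9⊕b11⊕b13⊕b15⊕b17⊕b19⊕b21⊕b23⊕b25⊕b27⊕b29⊕b31 = 0⊕0⊕0⊕0⊕0⊕1⊕0⊕0⊕0⊕0⊕1⊕0⊕1⊕1⊕0⊕1 = 1
s2: b2⊕b3⊕b6⊕b7⊕b10⊕b11⊕b14⊕b15⊕b18⊕b19⊕b22⊕b23⊕b26⊕b27⊕b30⊕b31 = 0⊕0⊕0⊕0⊕1⊕1⊕0⊕0⊕0⊕0⊕1⊕0⊕1⊕1⊕1⊕1 = 1
s4: b4⊕b5⊕b6⊕b7⊕b12⊕b13⊕b14⊕b15⊕b20⊕b21⊕b22⊕b23⊕b28⊕b29⊕b30⊕b31 = 0⊕0⊕0⊕0⊕1⊕0⊕0⊕0⊕0⊕1⊕1⊕0⊕0⊕0⊕1⊕1 = 1
s8: b8⊕b9⊕b10⊕b11⊕b12⊕b13⊕b14⊕b15⊕b24⊕b25⊕b26⊕b27⊕b28⊕b29⊕b30⊕b31 = 1⊕0⊕1⊕1⊕1⊕0⊕0⊕0⊕1⊕1⊕1⊕1⊕0⊕0⊕1⊕1 = 0
s16: b16⊕b17⊕b18⊕b19⊕b20⊕b21⊕b22⊕b23⊕b24⊕b25⊕b26⊕b27⊕b28⊕b29⊕b30⊕b31 = 1⊕0⊕0⊕0⊕0⊕1⊕1⊕0⊕1⊕1⊕1⊕1⊕0⊕0⊕1⊕1 = 1
Syndrome (s16...s1) = 10111 → position 23.
Flip bit 23: corrected codeword = 0000000101110001000011111110011
Data bits at positions 3,5,6,7,9,10,11,12,13,14,15,17,18,19,20,21,22,23,24,25,26,27,28,29,30,31: 00000111000000011111110011

00000111000000011111110011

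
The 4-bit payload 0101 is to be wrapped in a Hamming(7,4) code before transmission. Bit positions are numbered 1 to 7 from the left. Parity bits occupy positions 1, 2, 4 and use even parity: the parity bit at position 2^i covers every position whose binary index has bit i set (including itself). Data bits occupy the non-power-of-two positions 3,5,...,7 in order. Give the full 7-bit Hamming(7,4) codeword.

0100101

Place data bits at non-power-of-two positions: b3=0, b5=1, b6=0, b7=1.
p1 = XOR of data positions {3,5,7} = 0⊕1⊕1 = 0
p2 = XOR of data positions {3,6,7} = 0⊕0⊕1 = 1
p4 = XOR of data positions {5,6,7} = 1⊕0⊕1 = 0
Codeword b1..b7 = 0100101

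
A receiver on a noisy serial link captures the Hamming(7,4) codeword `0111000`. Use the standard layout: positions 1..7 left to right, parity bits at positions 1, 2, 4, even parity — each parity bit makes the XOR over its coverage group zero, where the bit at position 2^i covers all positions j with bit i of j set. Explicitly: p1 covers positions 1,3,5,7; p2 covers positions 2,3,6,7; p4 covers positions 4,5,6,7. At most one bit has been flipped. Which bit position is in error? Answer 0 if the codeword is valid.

5

s1: b1⊕b3⊕b5⊕b7 = 0⊕1⊕0⊕0 = 1
s2: b2⊕b3⊕b6⊕b7 = 1⊕1⊕0⊕0 = 0
s4: b4⊕b5⊕b6⊕b7 = 1⊕0⊕0⊕0 = 1
Syndrome (s4...s1) = 101 → position 5.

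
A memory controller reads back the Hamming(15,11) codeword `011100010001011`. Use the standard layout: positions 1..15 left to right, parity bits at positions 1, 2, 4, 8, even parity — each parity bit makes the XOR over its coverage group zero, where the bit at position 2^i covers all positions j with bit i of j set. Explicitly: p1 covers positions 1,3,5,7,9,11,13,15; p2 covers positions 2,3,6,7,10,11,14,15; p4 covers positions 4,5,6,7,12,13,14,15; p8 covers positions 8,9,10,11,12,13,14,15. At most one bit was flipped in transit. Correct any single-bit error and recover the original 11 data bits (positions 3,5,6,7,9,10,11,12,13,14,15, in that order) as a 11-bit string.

10000001011

s1: b1⊕b3⊕b5⊕b7⊕b9⊕b11⊕b13⊕b15 = 0⊕1⊕0⊕0⊕0⊕0⊕0⊕1 = 0
s2: b2⊕b3⊕b6⊕b7⊕b10⊕b11⊕b14⊕b15 = 1⊕1⊕0⊕0⊕0⊕0⊕1⊕1 = 0
s4: b4⊕b5⊕b6⊕b7⊕b12⊕b13⊕b14⊕b15 = 1⊕0⊕0⊕0⊕1⊕0⊕1⊕1 = 0
s8: b8⊕b9⊕b10⊕b11⊕b12⊕b13⊕b14⊕b15 = 1⊕0⊕0⊕0⊕1⊕0⊕1⊕1 = 0
Syndrome (s8...s1) = 0000 → position 0 (no error).
No correction needed.
Data bits at positions 3,5,6,7,9,10,11,12,13,14,15: 10000001011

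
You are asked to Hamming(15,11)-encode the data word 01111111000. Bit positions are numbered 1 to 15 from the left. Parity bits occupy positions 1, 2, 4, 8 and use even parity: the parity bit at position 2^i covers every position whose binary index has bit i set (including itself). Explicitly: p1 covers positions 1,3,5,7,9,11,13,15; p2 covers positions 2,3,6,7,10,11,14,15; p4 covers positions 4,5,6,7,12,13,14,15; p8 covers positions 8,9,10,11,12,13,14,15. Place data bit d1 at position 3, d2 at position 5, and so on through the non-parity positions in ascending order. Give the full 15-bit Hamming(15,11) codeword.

Place data bits at non-power-of-two positions: b3=0, b5=1, b6=1, b7=1, b9=1, b10=1, b11=1, b12=1, b13=0, b14=0, b15=0.
p1 = XOR of data positions {3,5,7,9,11,13,15} = 0⊕1⊕1⊕1⊕1⊕0⊕0 = 0
p2 = XOR of data positions {3,6,7,10,11,14,15} = 0⊕1⊕1⊕1⊕1⊕0⊕0 = 0
p4 = XOR of data positions {5,6,7,12,13,14,15} = 1⊕1⊕1⊕1⊕0⊕0⊕0 = 0
p8 = XOR of data positions {9,10,11,12,13,14,15} = 1⊕1⊕1⊕1⊕0⊕0⊕0 = 0
Codeword b1..b15 = 000011101111000

000011101111000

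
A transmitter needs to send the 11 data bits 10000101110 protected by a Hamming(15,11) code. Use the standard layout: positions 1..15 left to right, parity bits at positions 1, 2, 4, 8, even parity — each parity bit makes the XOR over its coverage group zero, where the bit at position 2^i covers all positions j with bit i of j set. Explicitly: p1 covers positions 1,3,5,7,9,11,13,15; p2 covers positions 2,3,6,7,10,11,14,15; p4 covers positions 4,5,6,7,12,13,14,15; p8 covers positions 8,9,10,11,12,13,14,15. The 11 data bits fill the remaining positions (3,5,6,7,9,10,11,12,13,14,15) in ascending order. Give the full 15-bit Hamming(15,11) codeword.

Place data bits at non-power-of-two positions: b3=1, b5=0, b6=0, b7=0, b9=0, b10=1, b11=0, b12=1, b13=1, b14=1, b15=0.
p1 = XOR of data positions {3,5,7,9,11,13,15} = 1⊕0⊕0⊕0⊕0⊕1⊕0 = 0
p2 = XOR of data positions {3,6,7,10,11,14,15} = 1⊕0⊕0⊕1⊕0⊕1⊕0 = 1
p4 = XOR of data positions {5,6,7,12,13,14,15} = 0⊕0⊕0⊕1⊕1⊕1⊕0 = 1
p8 = XOR of data positions {9,10,11,12,13,14,15} = 0⊕1⊕0⊕1⊕1⊕1⊕0 = 0
Codeword b1..b15 = 011100000101110

011100000101110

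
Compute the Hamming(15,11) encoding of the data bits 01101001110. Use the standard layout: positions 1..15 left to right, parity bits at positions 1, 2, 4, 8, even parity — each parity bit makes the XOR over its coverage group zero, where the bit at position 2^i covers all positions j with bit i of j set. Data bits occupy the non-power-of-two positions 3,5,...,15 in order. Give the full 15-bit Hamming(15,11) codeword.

Place data bits at non-power-of-two positions: b3=0, b5=1, b6=1, b7=0, b9=1, b10=0, b11=0, b12=1, b13=1, b14=1, b15=0.
p1 = XOR of data positions {3,5,7,9,11,13,15} = 0⊕1⊕0⊕1⊕0⊕1⊕0 = 1
p2 = XOR of data positions {3,6,7,10,11,14,15} = 0⊕1⊕0⊕0⊕0⊕1⊕0 = 0
p4 = XOR of data positions {5,6,7,12,13,14,15} = 1⊕1⊕0⊕1⊕1⊕1⊕0 = 1
p8 = XOR of data positions {9,10,11,12,13,14,15} = 1⊕0⊕0⊕1⊕1⊕1⊕0 = 0
Codeword b1..b15 = 100111001001110

100111001001110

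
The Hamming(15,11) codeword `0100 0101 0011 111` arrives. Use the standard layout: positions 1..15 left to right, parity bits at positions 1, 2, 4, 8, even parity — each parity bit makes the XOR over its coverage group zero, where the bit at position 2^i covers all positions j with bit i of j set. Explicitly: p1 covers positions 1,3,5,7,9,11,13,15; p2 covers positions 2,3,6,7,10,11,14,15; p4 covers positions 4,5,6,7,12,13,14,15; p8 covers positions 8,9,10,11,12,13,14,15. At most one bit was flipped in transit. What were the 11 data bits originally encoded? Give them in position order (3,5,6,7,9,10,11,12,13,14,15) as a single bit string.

s1: b1⊕b3⊕b5⊕b7⊕b9⊕b11⊕b13⊕b15 = 0⊕0⊕0⊕0⊕0⊕1⊕1⊕1 = 1
s2: b2⊕b3⊕b6⊕b7⊕b10⊕b11⊕b14⊕b15 = 1⊕0⊕1⊕0⊕0⊕1⊕1⊕1 = 1
s4: b4⊕b5⊕b6⊕b7⊕b12⊕b13⊕b14⊕b15 = 0⊕0⊕1⊕0⊕1⊕1⊕1⊕1 = 1
s8: b8⊕b9⊕b10⊕b11⊕b12⊕b13⊕b14⊕b15 = 1⊕0⊕0⊕1⊕1⊕1⊕1⊕1 = 0
Syndrome (s8...s1) = 0111 → position 7.
Flip bit 7: corrected codeword = 010001110011111
Data bits at positions 3,5,6,7,9,10,11,12,13,14,15: 00110011111

00110011111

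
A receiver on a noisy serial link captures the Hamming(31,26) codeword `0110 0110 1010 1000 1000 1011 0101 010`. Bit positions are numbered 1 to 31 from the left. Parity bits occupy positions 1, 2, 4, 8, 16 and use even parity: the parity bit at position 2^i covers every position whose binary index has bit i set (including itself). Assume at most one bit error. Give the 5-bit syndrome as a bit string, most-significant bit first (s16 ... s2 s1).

11100

s1: b1⊕b3⊕b5⊕b7⊕b9⊕b11⊕b13⊕b15⊕b17⊕b19⊕b21⊕b23⊕b25⊕b27⊕b29⊕b31 = 0⊕1⊕0⊕1⊕1⊕1⊕1⊕0⊕1⊕0⊕1⊕1⊕0⊕0⊕0⊕0 = 0
s2: b2⊕b3⊕b6⊕b7⊕b10⊕b11⊕b14⊕b15⊕b18⊕b19⊕b22⊕b23⊕b26⊕b27⊕b30⊕b31 = 1⊕1⊕1⊕1⊕0⊕1⊕0⊕0⊕0⊕0⊕0⊕1⊕1⊕0⊕1⊕0 = 0
s4: b4⊕b5⊕b6⊕b7⊕b12⊕b13⊕b14⊕b15⊕b20⊕b21⊕b22⊕b23⊕b28⊕b29⊕b30⊕b31 = 0⊕0⊕1⊕1⊕0⊕1⊕0⊕0⊕0⊕1⊕0⊕1⊕1⊕0⊕1⊕0 = 1
s8: b8⊕b9⊕b10⊕b11⊕b12⊕b13⊕b14⊕b15⊕b24⊕b25⊕b26⊕b27⊕b28⊕b29⊕b30⊕b31 = 0⊕1⊕0⊕1⊕0⊕1⊕0⊕0⊕1⊕0⊕1⊕0⊕1⊕0⊕1⊕0 = 1
s16: b16⊕b17⊕b18⊕b19⊕b20⊕b21⊕b22⊕b23⊕b24⊕b25⊕b26⊕b27⊕b28⊕b29⊕b30⊕b31 = 0⊕1⊕0⊕0⊕0⊕1⊕0⊕1⊕1⊕0⊕1⊕0⊕1⊕0⊕1⊕0 = 1
Syndrome (s16...s1) = 11100 → position 28.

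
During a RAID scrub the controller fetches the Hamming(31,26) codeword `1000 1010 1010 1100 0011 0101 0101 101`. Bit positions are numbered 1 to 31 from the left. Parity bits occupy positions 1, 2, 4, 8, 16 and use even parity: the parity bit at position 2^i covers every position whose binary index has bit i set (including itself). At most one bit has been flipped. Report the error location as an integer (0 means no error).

s1: b1⊕b3⊕b5⊕b7⊕b9⊕b11⊕b13⊕b15⊕b17⊕b19⊕b21⊕b23⊕b25⊕b27⊕b29⊕b31 = 1⊕0⊕1⊕1⊕1⊕1⊕1⊕0⊕0⊕1⊕0⊕0⊕0⊕0⊕1⊕1 = 1
s2: b2⊕b3⊕b6⊕b7⊕b10⊕b11⊕b14⊕b15⊕b18⊕b19⊕b22⊕b23⊕b26⊕b27⊕b30⊕b31 = 0⊕0⊕0⊕1⊕0⊕1⊕1⊕0⊕0⊕1⊕1⊕0⊕1⊕0⊕0⊕1 = 1
s4: b4⊕b5⊕b6⊕b7⊕b12⊕b13⊕b14⊕b15⊕b20⊕b21⊕b22⊕b23⊕b28⊕b29⊕b30⊕b31 = 0⊕1⊕0⊕1⊕0⊕1⊕1⊕0⊕1⊕0⊕1⊕0⊕1⊕1⊕0⊕1 = 1
s8: b8⊕b9⊕b10⊕b11⊕b12⊕b13⊕b14⊕b15⊕b24⊕b25⊕b26⊕b27⊕b28⊕b29⊕b30⊕b31 = 0⊕1⊕0⊕1⊕0⊕1⊕1⊕0⊕1⊕0⊕1⊕0⊕1⊕1⊕0⊕1 = 1
s16: b16⊕b17⊕b18⊕b19⊕b20⊕b21⊕b22⊕b23⊕b24⊕b25⊕b26⊕b27⊕b28⊕b29⊕b30⊕b31 = 0⊕0⊕0⊕1⊕1⊕0⊕1⊕0⊕1⊕0⊕1⊕0⊕1⊕1⊕0⊕1 = 0
Syndrome (s16...s1) = 01111 → position 15.

15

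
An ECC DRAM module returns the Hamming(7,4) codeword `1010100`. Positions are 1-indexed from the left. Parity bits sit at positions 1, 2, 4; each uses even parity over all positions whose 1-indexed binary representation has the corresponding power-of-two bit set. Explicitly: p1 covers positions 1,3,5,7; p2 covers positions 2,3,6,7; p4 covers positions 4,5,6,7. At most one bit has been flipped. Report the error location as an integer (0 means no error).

s1: b1⊕b3⊕b5⊕b7 = 1⊕1⊕1⊕0 = 1
s2: b2⊕b3⊕b6⊕b7 = 0⊕1⊕0⊕0 = 1
s4: b4⊕b5⊕b6⊕b7 = 0⊕1⊕0⊕0 = 1
Syndrome (s4...s1) = 111 → position 7.

7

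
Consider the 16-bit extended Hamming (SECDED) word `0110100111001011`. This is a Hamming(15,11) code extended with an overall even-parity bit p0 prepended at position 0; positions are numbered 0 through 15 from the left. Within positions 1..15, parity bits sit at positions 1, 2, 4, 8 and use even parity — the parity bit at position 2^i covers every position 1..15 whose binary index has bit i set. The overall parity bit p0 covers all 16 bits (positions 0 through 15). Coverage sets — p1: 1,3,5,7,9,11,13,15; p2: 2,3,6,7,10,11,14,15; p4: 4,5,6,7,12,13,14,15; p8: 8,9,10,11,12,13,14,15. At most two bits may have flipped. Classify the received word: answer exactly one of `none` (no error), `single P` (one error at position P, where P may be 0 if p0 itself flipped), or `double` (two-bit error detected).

s1: b1⊕b3⊕b5⊕b7⊕b9⊕b11⊕b13⊕b15 = 1⊕0⊕0⊕1⊕1⊕0⊕0⊕1 = 0
s2: b2⊕b3⊕b6⊕b7⊕b10⊕b11⊕b14⊕b15 = 1⊕0⊕0⊕1⊕0⊕0⊕1⊕1 = 0
s4: b4⊕b5⊕b6⊕b7⊕b12⊕b13⊕b14⊕b15 = 1⊕0⊕0⊕1⊕1⊕0⊕1⊕1 = 1
s8: b8⊕b9⊕b10⊕b11⊕b12⊕b13⊕b14⊕b15 = 1⊕1⊕0⊕0⊕1⊕0⊕1⊕1 = 1
Syndrome (s8...s1) = 1100 → position 12.
Overall parity (XOR of all 16 bits, including p0): 0⊕1⊕1⊕0⊕1⊕0⊕0⊕1⊕1⊕1⊕0⊕0⊕1⊕0⊕1⊕1 = 1
Overall=1, syndrome position=12 → single-bit error at position 12.

single 12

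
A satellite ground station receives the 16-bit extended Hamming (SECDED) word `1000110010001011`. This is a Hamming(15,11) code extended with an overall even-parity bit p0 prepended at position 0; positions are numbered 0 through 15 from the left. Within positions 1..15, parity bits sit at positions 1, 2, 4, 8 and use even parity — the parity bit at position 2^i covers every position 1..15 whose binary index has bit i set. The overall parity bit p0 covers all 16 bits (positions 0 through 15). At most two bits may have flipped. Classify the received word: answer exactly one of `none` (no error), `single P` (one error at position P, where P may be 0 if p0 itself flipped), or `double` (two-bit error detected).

single 4

s1: b1⊕b3⊕b5⊕b7⊕b9⊕b11⊕b13⊕b15 = 0⊕0⊕1⊕0⊕0⊕0⊕0⊕1 = 0
s2: b2⊕b3⊕b6⊕b7⊕b10⊕b11⊕b14⊕b15 = 0⊕0⊕0⊕0⊕0⊕0⊕1⊕1 = 0
s4: b4⊕b5⊕b6⊕b7⊕b12⊕b13⊕b14⊕b15 = 1⊕1⊕0⊕0⊕1⊕0⊕1⊕1 = 1
s8: b8⊕b9⊕b10⊕b11⊕b12⊕b13⊕b14⊕b15 = 1⊕0⊕0⊕0⊕1⊕0⊕1⊕1 = 0
Syndrome (s8...s1) = 0100 → position 4.
Overall parity (XOR of all 16 bits, including p0): 1⊕0⊕0⊕0⊕1⊕1⊕0⊕0⊕1⊕0⊕0⊕0⊕1⊕0⊕1⊕1 = 1
Overall=1, syndrome position=4 → single-bit error at position 4.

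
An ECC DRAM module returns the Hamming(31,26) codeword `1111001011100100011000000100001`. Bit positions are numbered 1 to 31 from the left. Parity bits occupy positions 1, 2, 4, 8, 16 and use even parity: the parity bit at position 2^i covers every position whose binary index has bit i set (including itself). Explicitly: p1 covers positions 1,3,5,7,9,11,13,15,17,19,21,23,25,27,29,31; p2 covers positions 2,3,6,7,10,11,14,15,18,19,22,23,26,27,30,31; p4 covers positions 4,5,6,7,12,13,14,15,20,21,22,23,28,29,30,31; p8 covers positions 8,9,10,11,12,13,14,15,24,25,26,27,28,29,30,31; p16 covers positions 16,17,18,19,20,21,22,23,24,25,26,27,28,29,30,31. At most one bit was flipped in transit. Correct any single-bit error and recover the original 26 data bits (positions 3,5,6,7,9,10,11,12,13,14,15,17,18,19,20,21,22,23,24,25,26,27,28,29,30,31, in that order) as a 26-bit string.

s1: b1⊕b3⊕b5⊕b7⊕b9⊕b11⊕b13⊕b15⊕b17⊕b19⊕b21⊕b23⊕b25⊕b27⊕b29⊕b31 = 1⊕1⊕0⊕1⊕1⊕1⊕0⊕0⊕0⊕1⊕0⊕0⊕0⊕0⊕0⊕1 = 1
s2: b2⊕b3⊕b6⊕b7⊕b10⊕b11⊕b14⊕b15⊕b18⊕b19⊕b22⊕b23⊕b26⊕b27⊕b30⊕b31 = 1⊕1⊕0⊕1⊕1⊕1⊕1⊕0⊕1⊕1⊕0⊕0⊕1⊕0⊕0⊕1 = 0
s4: b4⊕b5⊕b6⊕b7⊕b12⊕b13⊕b14⊕b15⊕b20⊕b21⊕b22⊕b23⊕b28⊕b29⊕b30⊕b31 = 1⊕0⊕0⊕1⊕0⊕0⊕1⊕0⊕0⊕0⊕0⊕0⊕0⊕0⊕0⊕1 = 0
s8: b8⊕b9⊕b10⊕b11⊕b12⊕b13⊕b14⊕b15⊕b24⊕b25⊕b26⊕b27⊕b28⊕b29⊕b30⊕b31 = 0⊕1⊕1⊕1⊕0⊕0⊕1⊕0⊕0⊕0⊕1⊕0⊕0⊕0⊕0⊕1 = 0
s16: b16⊕b17⊕b18⊕b19⊕b20⊕b21⊕b22⊕b23⊕b24⊕b25⊕b26⊕b27⊕b28⊕b29⊕b30⊕b31 = 0⊕0⊕1⊕1⊕0⊕0⊕0⊕0⊕0⊕0⊕1⊕0⊕0⊕0⊕0⊕1 = 0
Syndrome (s16...s1) = 00001 → position 1.
Flip bit 1: corrected codeword = 0111001011100100011000000100001
Data bits at positions 3,5,6,7,9,10,11,12,13,14,15,17,18,19,20,21,22,23,24,25,26,27,28,29,30,31: 10011110010011000000100001

10011110010011000000100001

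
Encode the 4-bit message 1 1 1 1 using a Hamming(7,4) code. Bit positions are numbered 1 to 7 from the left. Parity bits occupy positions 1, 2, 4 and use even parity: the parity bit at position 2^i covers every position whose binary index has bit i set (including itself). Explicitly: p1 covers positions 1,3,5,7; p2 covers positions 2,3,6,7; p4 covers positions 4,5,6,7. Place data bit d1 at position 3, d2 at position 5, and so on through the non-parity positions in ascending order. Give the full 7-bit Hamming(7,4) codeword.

1111111

Place data bits at non-power-of-two positions: b3=1, b5=1, b6=1, b7=1.
p1 = XOR of data positions {3,5,7} = 1⊕1⊕1 = 1
p2 = XOR of data positions {3,6,7} = 1⊕1⊕1 = 1
p4 = XOR of data positions {5,6,7} = 1⊕1⊕1 = 1
Codeword b1..b7 = 1111111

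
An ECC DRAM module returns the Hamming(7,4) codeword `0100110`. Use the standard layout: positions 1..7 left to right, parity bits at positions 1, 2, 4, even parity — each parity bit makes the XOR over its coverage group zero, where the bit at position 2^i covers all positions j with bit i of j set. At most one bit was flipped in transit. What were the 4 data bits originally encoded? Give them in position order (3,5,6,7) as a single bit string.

0110

s1: b1⊕b3⊕b5⊕b7 = 0⊕0⊕1⊕0 = 1
s2: b2⊕b3⊕b6⊕b7 = 1⊕0⊕1⊕0 = 0
s4: b4⊕b5⊕b6⊕b7 = 0⊕1⊕1⊕0 = 0
Syndrome (s4...s1) = 001 → position 1.
Flip bit 1: corrected codeword = 1100110
Data bits at positions 3,5,6,7: 0110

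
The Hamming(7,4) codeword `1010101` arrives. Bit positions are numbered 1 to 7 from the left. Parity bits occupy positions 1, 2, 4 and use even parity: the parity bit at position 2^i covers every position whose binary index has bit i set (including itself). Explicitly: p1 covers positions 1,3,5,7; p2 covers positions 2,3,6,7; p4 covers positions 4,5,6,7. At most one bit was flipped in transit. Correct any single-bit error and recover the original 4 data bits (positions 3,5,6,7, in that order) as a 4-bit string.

1101

s1: b1⊕b3⊕b5⊕b7 = 1⊕1⊕1⊕1 = 0
s2: b2⊕b3⊕b6⊕b7 = 0⊕1⊕0⊕1 = 0
s4: b4⊕b5⊕b6⊕b7 = 0⊕1⊕0⊕1 = 0
Syndrome (s4...s1) = 000 → position 0 (no error).
No correction needed.
Data bits at positions 3,5,6,7: 1101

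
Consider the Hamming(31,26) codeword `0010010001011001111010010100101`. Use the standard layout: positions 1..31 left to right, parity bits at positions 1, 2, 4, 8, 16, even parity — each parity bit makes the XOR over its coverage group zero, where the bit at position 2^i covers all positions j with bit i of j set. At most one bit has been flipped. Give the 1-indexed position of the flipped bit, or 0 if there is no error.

s1: b1⊕b3⊕b5⊕b7⊕b9⊕b11⊕b13⊕b15⊕b17⊕b19⊕b21⊕b23⊕b25⊕b27⊕b29⊕b31 = 0⊕1⊕0⊕0⊕0⊕0⊕1⊕0⊕1⊕1⊕1⊕0⊕0⊕0⊕1⊕1 = 1
s2: b2⊕b3⊕b6⊕b7⊕b10⊕b11⊕b14⊕b15⊕b18⊕b19⊕b22⊕b23⊕b26⊕b27⊕b30⊕b31 = 0⊕1⊕1⊕0⊕1⊕0⊕0⊕0⊕1⊕1⊕0⊕0⊕1⊕0⊕0⊕1 = 1
s4: b4⊕b5⊕b6⊕b7⊕b12⊕b13⊕b14⊕b15⊕b20⊕b21⊕b22⊕b23⊕b28⊕b29⊕b30⊕b31 = 0⊕0⊕1⊕0⊕1⊕1⊕0⊕0⊕0⊕1⊕0⊕0⊕0⊕1⊕0⊕1 = 0
s8: b8⊕b9⊕b10⊕b11⊕b12⊕b13⊕b14⊕b15⊕b24⊕b25⊕b26⊕b27⊕b28⊕b29⊕b30⊕b31 = 0⊕0⊕1⊕0⊕1⊕1⊕0⊕0⊕1⊕0⊕1⊕0⊕0⊕1⊕0⊕1 = 1
s16: b16⊕b17⊕b18⊕b19⊕b20⊕b21⊕b22⊕b23⊕b24⊕b25⊕b26⊕b27⊕b28⊕b29⊕b30⊕b31 = 1⊕1⊕1⊕1⊕0⊕1⊕0⊕0⊕1⊕0⊕1⊕0⊕0⊕1⊕0⊕1 = 1
Syndrome (s16...s1) = 11011 → position 27.

27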